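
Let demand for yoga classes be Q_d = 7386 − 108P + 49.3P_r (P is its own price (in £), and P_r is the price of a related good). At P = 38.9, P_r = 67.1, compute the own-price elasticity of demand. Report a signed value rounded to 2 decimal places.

-0.65

At the given values, Q_d = 7386 − 108(38.9) + 49.3(67.1) = 6492.83.
∂Q_d/∂P = −108.
E = (-108) × (38.9/6492.83) = -0.6470…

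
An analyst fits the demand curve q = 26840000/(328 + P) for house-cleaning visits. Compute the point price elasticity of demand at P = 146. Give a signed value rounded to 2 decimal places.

-0.31

dq/dP = −26840000/(328 + P)² = -119.461. At P = 146, q = 56624.5.
Ed = (dq/dP)·(P/q) = (-119.461) × (146/56624.5) = -0.3080…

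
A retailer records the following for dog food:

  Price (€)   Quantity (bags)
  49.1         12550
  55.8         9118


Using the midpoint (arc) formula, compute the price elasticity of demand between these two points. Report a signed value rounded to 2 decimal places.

%ΔQ = (9118 − 12550) / [(12550 + 9118)/2] = -3432/10834 = -0.316780…
%ΔP = (55.8 − 49.1) / [(49.1 + 55.8)/2] = 6.7/52.45 = 0.127740…
Arc Ed = %ΔQ / %ΔP = (-3432/10834) / (6.7/52.45) = -2.4798…

-2.48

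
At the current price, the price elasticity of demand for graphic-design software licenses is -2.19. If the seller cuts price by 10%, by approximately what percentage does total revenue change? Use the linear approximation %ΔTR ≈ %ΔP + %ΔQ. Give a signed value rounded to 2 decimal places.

+11.90%

%ΔQ ≈ Ed × %ΔP = (-2.19) × (-10%) = +21.9000%
%ΔTR ≈ %ΔP + %ΔQ = (-10%) + (+21.9000%) = +11.9000%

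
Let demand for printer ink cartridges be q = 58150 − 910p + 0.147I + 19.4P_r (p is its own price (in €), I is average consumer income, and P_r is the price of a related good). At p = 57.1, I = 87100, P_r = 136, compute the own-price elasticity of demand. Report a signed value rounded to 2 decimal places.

-2.40

At the given values, q = 58150 − 910(57.1) + 0.147(87100) + 19.4(136) = 21631.1.
∂q/∂p = −910.
E = (-910) × (57.1/21631.1) = -2.4021…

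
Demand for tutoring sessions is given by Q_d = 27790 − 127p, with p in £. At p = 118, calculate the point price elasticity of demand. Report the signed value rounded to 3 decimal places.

-1.170

dQ_d/dp = −127. At p = 118, Q_d = 27790 − 127(118) = 12804.
Ed = (dQ_d/dp)·(p/Q_d) = −127 × (118/12804) = -1.17041…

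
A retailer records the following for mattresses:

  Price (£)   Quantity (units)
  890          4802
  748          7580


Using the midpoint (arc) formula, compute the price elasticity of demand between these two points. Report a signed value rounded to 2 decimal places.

%ΔQ = (7580 − 4802) / [(4802 + 7580)/2] = 2778/6191 = 0.448715…
%ΔP = (748 − 890) / [(890 + 748)/2] = -142/819 = -0.173382…
Arc Ed = %ΔQ / %ΔP = (2778/6191) / (-142/819) = -2.5880…

-2.59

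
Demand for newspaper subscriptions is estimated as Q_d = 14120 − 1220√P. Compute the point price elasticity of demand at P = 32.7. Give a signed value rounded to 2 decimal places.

-0.49

dQ_d/dP = −1220/(2√P) = -106.673. At P = 32.7, Q_d = 7143.56.
Ed = (dQ_d/dP)·(P/Q_d) = (-106.673) × (32.7/7143.56) = -0.4883…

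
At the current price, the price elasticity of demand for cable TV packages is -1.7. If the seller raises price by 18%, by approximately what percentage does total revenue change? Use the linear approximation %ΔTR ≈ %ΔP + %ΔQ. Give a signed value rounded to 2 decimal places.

%ΔQ ≈ Ed × %ΔP = (-1.7) × (+18%) = -30.6000%
%ΔTR ≈ %ΔP + %ΔQ = (+18%) + (-30.6000%) = -12.6000%

-12.60%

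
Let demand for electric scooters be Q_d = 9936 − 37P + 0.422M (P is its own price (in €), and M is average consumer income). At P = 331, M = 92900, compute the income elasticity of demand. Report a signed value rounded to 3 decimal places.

At the given values, Q_d = 9936 − 37(331) + 0.422(92900) = 36892.8.
∂Q_d/∂M = 0.422.
E = (0.422) × (92900/36892.8) = 1.06264…

1.063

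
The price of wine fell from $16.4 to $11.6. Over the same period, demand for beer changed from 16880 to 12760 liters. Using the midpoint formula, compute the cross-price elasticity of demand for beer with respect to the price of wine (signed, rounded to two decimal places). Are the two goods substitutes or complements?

%ΔQ_{beer} = (12760 − 16880)/avg = -4120/14820 = -0.278002…
%ΔP_{wine} = (11.6 − 16.4)/avg = -4.8/14 = -0.342857…
E_cross = (-4120/14820) / (-4.8/14) = 0.8108…
E_cross > 0 ⇒ the goods are substitutes.

0.81; substitutes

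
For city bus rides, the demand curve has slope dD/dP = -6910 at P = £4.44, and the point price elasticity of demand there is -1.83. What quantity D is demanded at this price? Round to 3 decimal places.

Ed = (dD/dP)·(P/D) ⇒ D = (dD/dP)·P/Ed = (-6910)·4.44/(-1.83) = 16765.24590…

16765.246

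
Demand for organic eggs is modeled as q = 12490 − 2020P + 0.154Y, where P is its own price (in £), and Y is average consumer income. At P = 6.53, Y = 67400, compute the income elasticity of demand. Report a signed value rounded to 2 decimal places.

1.07

At the given values, q = 12490 − 2020(6.53) + 0.154(67400) = 9679.
∂q/∂Y = 0.154.
E = (0.154) × (67400/9679) = 1.0723…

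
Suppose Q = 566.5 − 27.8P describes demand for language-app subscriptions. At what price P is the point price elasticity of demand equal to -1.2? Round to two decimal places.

11.12

Ed = −27.8P/(566.5 − 27.8P). Set this equal to -1.2:
27.8P = 1.2·(566.5 − 27.8P) ⇒ 27.8P(1 + 1.2) = 1.2·566.5
P = 1.2·566.5 / (27.8·2.2) = 11.1151…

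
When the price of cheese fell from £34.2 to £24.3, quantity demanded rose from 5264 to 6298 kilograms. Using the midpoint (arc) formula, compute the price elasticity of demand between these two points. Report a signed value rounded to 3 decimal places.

-0.528

%ΔQ = (6298 − 5264) / [(5264 + 6298)/2] = 1034/5781 = 0.178861…
%ΔP = (24.3 − 34.2) / [(34.2 + 24.3)/2] = -9.9/29.25 = -0.338461…
Arc Ed = %ΔQ / %ΔP = (1034/5781) / (-9.9/29.25) = -0.52845…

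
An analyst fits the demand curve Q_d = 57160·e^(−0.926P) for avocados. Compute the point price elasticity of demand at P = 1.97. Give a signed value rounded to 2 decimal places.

dQ_d/dP = −0.926·Q_d = -8539.93. At P = 1.97, Q_d = 9222.39.
Ed = (dQ_d/dP)·(P/Q_d) = (-8539.93) × (1.97/9222.39) = -1.8242…

-1.82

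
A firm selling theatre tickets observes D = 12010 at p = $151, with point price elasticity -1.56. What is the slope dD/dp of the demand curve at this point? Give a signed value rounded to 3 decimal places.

-124.077

Ed = (dD/dp)·(p/D) ⇒ dD/dp = Ed·D/p = (-1.56)·12010/151 = -124.07682…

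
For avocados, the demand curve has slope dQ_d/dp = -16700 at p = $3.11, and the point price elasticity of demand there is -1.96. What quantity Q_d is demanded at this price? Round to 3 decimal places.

Ed = (dQ_d/dp)·(p/Q_d) ⇒ Q_d = (dQ_d/dp)·p/Ed = (-16700)·3.11/(-1.96) = 26498.46938…

26498.469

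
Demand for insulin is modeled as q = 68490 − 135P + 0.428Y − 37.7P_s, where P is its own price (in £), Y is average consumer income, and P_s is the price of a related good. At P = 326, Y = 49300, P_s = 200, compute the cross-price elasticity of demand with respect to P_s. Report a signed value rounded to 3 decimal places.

-0.198

At the given values, q = 68490 − 135(326) + 0.428(49300) − 37.7(200) = 38040.4.
∂q/∂P_s = -37.7.
E = (-37.7) × (200/38040.4) = -0.19821…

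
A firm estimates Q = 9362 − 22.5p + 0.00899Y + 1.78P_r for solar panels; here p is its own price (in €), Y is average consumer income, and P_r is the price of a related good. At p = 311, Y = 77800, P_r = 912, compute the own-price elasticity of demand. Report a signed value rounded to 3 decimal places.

-1.493

At the given values, Q = 9362 − 22.5(311) + 0.00899(77800) + 1.78(912) = 4687.282.
∂Q/∂p = −22.5.
E = (-22.5) × (311/4687.282) = -1.49286…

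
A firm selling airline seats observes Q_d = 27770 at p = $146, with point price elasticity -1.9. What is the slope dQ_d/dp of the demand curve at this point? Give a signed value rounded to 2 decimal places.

-361.39

Ed = (dQ_d/dp)·(p/Q_d) ⇒ dQ_d/dp = Ed·Q_d/p = (-1.9)·27770/146 = -361.3904…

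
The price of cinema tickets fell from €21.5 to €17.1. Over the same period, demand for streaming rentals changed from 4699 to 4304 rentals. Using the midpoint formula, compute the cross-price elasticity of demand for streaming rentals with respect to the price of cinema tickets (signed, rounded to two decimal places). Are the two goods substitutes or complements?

%ΔQ_{streaming rentals} = (4304 − 4699)/avg = -395/4501.5 = -0.087748…
%ΔP_{cinema tickets} = (17.1 − 21.5)/avg = -4.4/19.3 = -0.227979…
E_cross = (-395/4501.5) / (-4.4/19.3) = 0.3848…
E_cross > 0 ⇒ the goods are substitutes.

0.38; substitutes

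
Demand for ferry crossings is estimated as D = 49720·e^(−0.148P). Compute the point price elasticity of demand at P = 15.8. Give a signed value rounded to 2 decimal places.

dD/dP = −0.148·D = -709.968. At P = 15.8, D = 4797.08.
Ed = (dD/dP)·(P/D) = (-709.968) × (15.8/4797.08) = -2.3384

-2.34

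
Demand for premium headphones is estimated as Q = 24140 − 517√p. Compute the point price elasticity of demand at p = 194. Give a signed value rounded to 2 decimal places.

-0.21

dQ/dp = −517/(2√p) = -18.5592. At p = 194, Q = 16939.
Ed = (dQ/dp)·(p/Q) = (-18.5592) × (194/16939) = -0.2125…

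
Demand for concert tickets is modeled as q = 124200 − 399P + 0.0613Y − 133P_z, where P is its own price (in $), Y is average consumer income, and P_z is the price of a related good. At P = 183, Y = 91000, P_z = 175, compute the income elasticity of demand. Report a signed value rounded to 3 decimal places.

0.167

At the given values, q = 124200 − 399(183) + 0.0613(91000) − 133(175) = 33486.3.
∂q/∂Y = 0.0613.
E = (0.0613) × (91000/33486.3) = 0.16658…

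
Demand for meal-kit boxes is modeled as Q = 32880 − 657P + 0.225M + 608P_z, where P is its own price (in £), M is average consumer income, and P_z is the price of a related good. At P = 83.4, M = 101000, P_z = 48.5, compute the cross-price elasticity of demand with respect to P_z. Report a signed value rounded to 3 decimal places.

0.973

At the given values, Q = 32880 − 657(83.4) + 0.225(101000) + 608(48.5) = 30299.2.
∂Q/∂P_z = 608.
E = (608) × (48.5/30299.2) = 0.97322…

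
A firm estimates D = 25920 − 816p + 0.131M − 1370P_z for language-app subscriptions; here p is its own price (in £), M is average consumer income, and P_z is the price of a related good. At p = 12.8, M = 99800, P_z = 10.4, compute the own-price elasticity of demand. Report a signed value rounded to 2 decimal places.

-0.73

At the given values, D = 25920 − 816(12.8) + 0.131(99800) − 1370(10.4) = 14301.
∂D/∂p = −816.
E = (-816) × (12.8/14301) = -0.7303…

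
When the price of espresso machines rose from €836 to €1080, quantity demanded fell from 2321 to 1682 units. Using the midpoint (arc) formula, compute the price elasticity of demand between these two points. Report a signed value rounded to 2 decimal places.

-1.25

%ΔQ = (1682 − 2321) / [(2321 + 1682)/2] = -639/2001.5 = -0.319260…
%ΔP = (1080 − 836) / [(836 + 1080)/2] = 244/958 = 0.254697…
Arc Ed = %ΔQ / %ΔP = (-639/2001.5) / (244/958) = -1.2534…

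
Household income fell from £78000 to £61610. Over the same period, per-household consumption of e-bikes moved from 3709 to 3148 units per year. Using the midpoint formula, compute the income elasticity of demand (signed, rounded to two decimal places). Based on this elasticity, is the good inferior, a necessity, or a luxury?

%ΔQ = (3148 − 3709)/[( 3709 + 3148)/2] = -561/3428.5 = -0.163628…
%ΔIncome = (61610 − 78000)/[( 78000 + 61610)/2] = -16390/69805 = -0.234796…
E_income = (-561/3428.5) / (-16390/69805) = 0.6968…
0 < E_income < 1 ⇒ normal good, necessity.

0.70; necessity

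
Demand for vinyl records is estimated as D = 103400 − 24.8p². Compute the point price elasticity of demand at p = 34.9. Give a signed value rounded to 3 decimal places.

-0.825

dD/dp = −2·24.8·p = -1731.04. At p = 34.9, D = 73193.352.
Ed = (dD/dp)·(p/D) = (-1731.04) × (34.9/73193.352) = -0.82539…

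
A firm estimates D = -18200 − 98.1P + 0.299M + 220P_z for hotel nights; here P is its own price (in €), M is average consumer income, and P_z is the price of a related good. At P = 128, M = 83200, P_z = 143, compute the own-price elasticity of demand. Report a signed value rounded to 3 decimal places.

-0.491

At the given values, D = -18200 − 98.1(128) + 0.299(83200) + 220(143) = 25580.
∂D/∂P = −98.1.
E = (-98.1) × (128/25580) = -0.49088…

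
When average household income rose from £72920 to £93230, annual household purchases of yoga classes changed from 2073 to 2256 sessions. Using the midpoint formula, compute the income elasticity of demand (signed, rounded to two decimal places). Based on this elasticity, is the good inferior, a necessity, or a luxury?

%ΔQ = (2256 − 2073)/[( 2073 + 2256)/2] = 183/2164.5 = 0.084546…
%ΔIncome = (93230 − 72920)/[( 72920 + 93230)/2] = 20310/83075 = 0.244477…
E_income = (183/2164.5) / (20310/83075) = 0.3458…
0 < E_income < 1 ⇒ normal good, necessity.

0.35; necessity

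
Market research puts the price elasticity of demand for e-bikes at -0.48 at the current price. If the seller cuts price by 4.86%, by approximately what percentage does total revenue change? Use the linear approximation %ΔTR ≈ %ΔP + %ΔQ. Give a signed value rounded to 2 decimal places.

-2.53%

%ΔQ ≈ Ed × %ΔP = (-0.48) × (-4.86%) = +2.3328%
%ΔTR ≈ %ΔP + %ΔQ = (-4.86%) + (+2.3328%) = -2.5272%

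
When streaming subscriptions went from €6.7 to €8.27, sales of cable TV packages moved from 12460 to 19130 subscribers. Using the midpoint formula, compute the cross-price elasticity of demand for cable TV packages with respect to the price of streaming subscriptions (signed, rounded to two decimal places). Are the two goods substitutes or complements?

2.01; substitutes

%ΔQ_{cable TV packages} = (19130 − 12460)/avg = 6670/15795 = 0.422285…
%ΔP_{streaming subscriptions} = (8.27 − 6.7)/avg = 1.57/7.485 = 0.209752…
E_cross = (6670/15795) / (1.57/7.485) = 2.0132…
E_cross > 0 ⇒ the goods are substitutes.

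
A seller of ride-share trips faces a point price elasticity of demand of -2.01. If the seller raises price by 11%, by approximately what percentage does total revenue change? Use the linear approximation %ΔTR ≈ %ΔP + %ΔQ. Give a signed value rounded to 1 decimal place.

%ΔQ ≈ Ed × %ΔP = (-2.01) × (+11%) = -22.1100%
%ΔTR ≈ %ΔP + %ΔQ = (+11%) + (-22.1100%) = -11.1100%

-11.1%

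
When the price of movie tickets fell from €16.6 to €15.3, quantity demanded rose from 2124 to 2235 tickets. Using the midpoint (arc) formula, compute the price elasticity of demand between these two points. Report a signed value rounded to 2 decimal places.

%ΔQ = (2235 − 2124) / [(2124 + 2235)/2] = 111/2179.5 = 0.050929…
%ΔP = (15.3 − 16.6) / [(16.6 + 15.3)/2] = -1.3/15.95 = -0.081504…
Arc Ed = %ΔQ / %ΔP = (111/2179.5) / (-1.3/15.95) = -0.6248…

-0.62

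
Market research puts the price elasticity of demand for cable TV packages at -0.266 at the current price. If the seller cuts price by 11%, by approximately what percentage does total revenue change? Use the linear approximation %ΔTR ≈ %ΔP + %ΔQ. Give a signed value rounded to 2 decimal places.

-8.07%

%ΔQ ≈ Ed × %ΔP = (-0.266) × (-11%) = +2.9260%
%ΔTR ≈ %ΔP + %ΔQ = (-11%) + (+2.9260%) = -8.0740%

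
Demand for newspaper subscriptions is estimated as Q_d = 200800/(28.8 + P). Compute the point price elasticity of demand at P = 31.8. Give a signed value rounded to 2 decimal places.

-0.52

dQ_d/dP = −200800/(28.8 + P)² = -54.6787. At P = 31.8, Q_d = 3313.53.
Ed = (dQ_d/dP)·(P/Q_d) = (-54.6787) × (31.8/3313.53) = -0.5247…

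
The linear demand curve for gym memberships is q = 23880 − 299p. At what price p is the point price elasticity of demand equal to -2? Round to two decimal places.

Ed = −299p/(23880 − 299p). Set this equal to -2:
299p = 2·(23880 − 299p) ⇒ 299p(1 + 2) = 2·23880
p = 2·23880 / (299·3) = 53.2441…

53.24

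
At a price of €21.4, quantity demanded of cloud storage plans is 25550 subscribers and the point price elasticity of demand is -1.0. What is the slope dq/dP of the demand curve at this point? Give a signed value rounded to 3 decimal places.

Ed = (dq/dP)·(P/q) ⇒ dq/dP = Ed·q/P = (-1.0)·25550/21.4 = -1193.92523…

-1193.925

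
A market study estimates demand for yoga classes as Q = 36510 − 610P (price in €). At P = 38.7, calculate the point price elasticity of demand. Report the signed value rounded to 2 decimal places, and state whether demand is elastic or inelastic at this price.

-1.83; elastic

dQ/dP = −610. At P = 38.7, Q = 36510 − 610(38.7) = 12903.
Ed = (dQ/dP)·(P/Q) = −610 × (38.7/12903) = -1.8295…
|Ed| = 1.83 > 1, so demand is elastic.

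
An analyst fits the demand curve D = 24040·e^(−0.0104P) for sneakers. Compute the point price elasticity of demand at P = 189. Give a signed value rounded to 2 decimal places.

dD/dP = −0.0104·D = -35.0202. At P = 189, D = 3367.33.
Ed = (dD/dP)·(P/D) = (-35.0202) × (189/3367.33) = -1.9656

-1.97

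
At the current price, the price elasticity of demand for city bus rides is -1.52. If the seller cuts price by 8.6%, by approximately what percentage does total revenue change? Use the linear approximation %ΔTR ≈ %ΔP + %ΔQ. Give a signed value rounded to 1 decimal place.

+4.5%

%ΔQ ≈ Ed × %ΔP = (-1.52) × (-8.6%) = +13.0720%
%ΔTR ≈ %ΔP + %ΔQ = (-8.6%) + (+13.0720%) = +4.4720%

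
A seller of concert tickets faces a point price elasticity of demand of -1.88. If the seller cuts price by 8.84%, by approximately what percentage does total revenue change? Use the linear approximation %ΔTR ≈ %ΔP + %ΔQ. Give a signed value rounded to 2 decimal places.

+7.78%

%ΔQ ≈ Ed × %ΔP = (-1.88) × (-8.84%) = +16.6192%
%ΔTR ≈ %ΔP + %ΔQ = (-8.84%) + (+16.6192%) = +7.7792%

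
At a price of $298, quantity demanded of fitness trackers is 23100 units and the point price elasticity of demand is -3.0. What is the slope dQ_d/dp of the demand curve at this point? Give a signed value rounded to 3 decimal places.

Ed = (dQ_d/dp)·(p/Q_d) ⇒ dQ_d/dp = Ed·Q_d/p = (-3.0)·23100/298 = -232.55033…

-232.550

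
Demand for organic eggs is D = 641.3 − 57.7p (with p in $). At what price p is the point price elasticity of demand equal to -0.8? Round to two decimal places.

4.94

Ed = −57.7p/(641.3 − 57.7p). Set this equal to -0.8:
57.7p = 0.8·(641.3 − 57.7p) ⇒ 57.7p(1 + 0.8) = 0.8·641.3
p = 0.8·641.3 / (57.7·1.8) = 4.9397…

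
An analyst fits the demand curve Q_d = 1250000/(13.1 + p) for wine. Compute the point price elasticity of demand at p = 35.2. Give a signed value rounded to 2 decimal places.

-0.73

dQ_d/dp = −1250000/(13.1 + p)² = -535.816. At p = 35.2, Q_d = 25879.9.
Ed = (dQ_d/dp)·(p/Q_d) = (-535.816) × (35.2/25879.9) = -0.7287…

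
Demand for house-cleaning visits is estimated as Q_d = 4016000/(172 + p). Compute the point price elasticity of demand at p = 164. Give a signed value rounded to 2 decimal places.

dQ_d/dp = −4016000/(172 + p)² = -35.5726. At p = 164, Q_d = 11952.4.
Ed = (dQ_d/dp)·(p/Q_d) = (-35.5726) × (164/11952.4) = -0.4880…

-0.49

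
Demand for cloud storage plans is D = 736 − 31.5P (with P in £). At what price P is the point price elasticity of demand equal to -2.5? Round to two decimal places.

Ed = −31.5P/(736 − 31.5P). Set this equal to -2.5:
31.5P = 2.5·(736 − 31.5P) ⇒ 31.5P(1 + 2.5) = 2.5·736
P = 2.5·736 / (31.5·3.5) = 16.6893…

16.69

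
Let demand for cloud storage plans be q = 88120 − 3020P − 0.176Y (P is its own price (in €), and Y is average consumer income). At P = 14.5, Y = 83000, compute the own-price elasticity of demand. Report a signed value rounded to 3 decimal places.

At the given values, q = 88120 − 3020(14.5) − 0.176(83000) = 29722.
∂q/∂P = −3020.
E = (-3020) × (14.5/29722) = -1.47331…

-1.473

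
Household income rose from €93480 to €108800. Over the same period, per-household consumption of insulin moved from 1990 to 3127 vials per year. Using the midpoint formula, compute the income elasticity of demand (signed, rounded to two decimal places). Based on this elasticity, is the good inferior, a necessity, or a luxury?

2.93; luxury

%ΔQ = (3127 − 1990)/[( 1990 + 3127)/2] = 1137/2558.5 = 0.444401…
%ΔIncome = (108800 − 93480)/[( 93480 + 108800)/2] = 15320/101140 = 0.151473…
E_income = (1137/2558.5) / (15320/101140) = 2.9338…
E_income > 1 ⇒ normal good, luxury.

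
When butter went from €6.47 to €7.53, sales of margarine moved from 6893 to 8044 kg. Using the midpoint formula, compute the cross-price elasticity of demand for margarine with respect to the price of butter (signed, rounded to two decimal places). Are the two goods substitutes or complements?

%ΔQ_{margarine} = (8044 − 6893)/avg = 1151/7468.5 = 0.154113…
%ΔP_{butter} = (7.53 − 6.47)/avg = 1.06/7 = 0.151428…
E_cross = (1151/7468.5) / (1.06/7) = 1.0177…
E_cross > 0 ⇒ the goods are substitutes.

1.02; substitutes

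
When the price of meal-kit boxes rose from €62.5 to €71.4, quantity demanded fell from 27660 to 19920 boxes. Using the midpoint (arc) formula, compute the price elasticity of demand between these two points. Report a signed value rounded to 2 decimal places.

-2.45

%ΔQ = (19920 − 27660) / [(27660 + 19920)/2] = -7740/23790 = -0.325346…
%ΔP = (71.4 − 62.5) / [(62.5 + 71.4)/2] = 8.9/66.95 = 0.132935…
Arc Ed = %ΔQ / %ΔP = (-7740/23790) / (8.9/66.95) = -2.4474…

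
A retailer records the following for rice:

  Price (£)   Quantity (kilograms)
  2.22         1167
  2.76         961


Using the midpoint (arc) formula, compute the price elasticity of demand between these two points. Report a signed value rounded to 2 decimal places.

%ΔQ = (961 − 1167) / [(1167 + 961)/2] = -206/1064 = -0.193609…
%ΔP = (2.76 − 2.22) / [(2.22 + 2.76)/2] = 0.54/2.49 = 0.216867…
Arc Ed = %ΔQ / %ΔP = (-206/1064) / (0.54/2.49) = -0.8927…

-0.89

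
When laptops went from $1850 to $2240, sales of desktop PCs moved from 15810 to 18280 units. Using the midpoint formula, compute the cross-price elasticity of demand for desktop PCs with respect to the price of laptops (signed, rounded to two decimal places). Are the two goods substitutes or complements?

%ΔQ_{desktop PCs} = (18280 − 15810)/avg = 2470/17045 = 0.144910…
%ΔP_{laptops} = (2240 − 1850)/avg = 390/2045 = 0.190709…
E_cross = (2470/17045) / (390/2045) = 0.7598…
E_cross > 0 ⇒ the goods are substitutes.

0.76; substitutes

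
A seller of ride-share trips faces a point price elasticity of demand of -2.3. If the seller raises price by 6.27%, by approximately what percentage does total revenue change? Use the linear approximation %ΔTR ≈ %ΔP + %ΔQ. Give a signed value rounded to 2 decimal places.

%ΔQ ≈ Ed × %ΔP = (-2.3) × (+6.27%) = -14.4210%
%ΔTR ≈ %ΔP + %ΔQ = (+6.27%) + (-14.4210%) = -8.1510%

-8.15%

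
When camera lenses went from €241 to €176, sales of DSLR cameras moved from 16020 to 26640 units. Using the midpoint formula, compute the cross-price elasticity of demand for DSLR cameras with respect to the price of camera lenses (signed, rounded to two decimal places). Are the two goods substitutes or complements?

%ΔQ_{DSLR cameras} = (26640 − 16020)/avg = 10620/21330 = 0.497890…
%ΔP_{camera lenses} = (176 − 241)/avg = -65/208.5 = -0.311750…
E_cross = (10620/21330) / (-65/208.5) = -1.5970…
E_cross < 0 ⇒ the goods are complements.

-1.60; complements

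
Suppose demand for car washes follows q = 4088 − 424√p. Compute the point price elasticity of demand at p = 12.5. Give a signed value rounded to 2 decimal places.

dq/dp = −424/(2√p) = -59.9627. At p = 12.5, q = 2588.93.
Ed = (dq/dp)·(p/q) = (-59.9627) × (12.5/2588.93) = -0.2895…

-0.29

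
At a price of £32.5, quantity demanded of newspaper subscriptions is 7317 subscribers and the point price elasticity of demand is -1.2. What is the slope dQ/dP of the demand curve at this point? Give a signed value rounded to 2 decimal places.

-270.17

Ed = (dQ/dP)·(P/Q) ⇒ dQ/dP = Ed·Q/P = (-1.2)·7317/32.5 = -270.1661…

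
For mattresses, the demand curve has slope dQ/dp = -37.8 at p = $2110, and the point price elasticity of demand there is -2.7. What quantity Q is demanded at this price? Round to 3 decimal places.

Ed = (dQ/dp)·(p/Q) ⇒ Q = (dQ/dp)·p/Ed = (-37.8)·2110/(-2.7) = 29540

29540.000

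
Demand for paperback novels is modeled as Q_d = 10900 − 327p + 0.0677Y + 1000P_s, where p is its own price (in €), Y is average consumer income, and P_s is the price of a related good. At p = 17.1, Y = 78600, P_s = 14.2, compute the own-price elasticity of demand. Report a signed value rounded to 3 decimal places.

At the given values, Q_d = 10900 − 327(17.1) + 0.0677(78600) + 1000(14.2) = 24829.52.
∂Q_d/∂p = −327.
E = (-327) × (17.1/24829.52) = -0.22520…

-0.225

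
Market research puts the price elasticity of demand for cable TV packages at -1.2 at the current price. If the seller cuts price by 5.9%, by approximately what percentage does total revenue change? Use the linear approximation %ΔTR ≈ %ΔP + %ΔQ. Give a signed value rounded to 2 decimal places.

+1.18%

%ΔQ ≈ Ed × %ΔP = (-1.2) × (-5.9%) = +7.0800%
%ΔTR ≈ %ΔP + %ΔQ = (-5.9%) + (+7.0800%) = +1.1800%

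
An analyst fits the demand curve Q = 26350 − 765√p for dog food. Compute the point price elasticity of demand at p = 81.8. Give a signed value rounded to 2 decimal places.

-0.18

dQ/dp = −765/(2√p) = -42.2917. At p = 81.8, Q = 19431.1.
Ed = (dQ/dp)·(p/Q) = (-42.2917) × (81.8/19431.1) = -0.1780…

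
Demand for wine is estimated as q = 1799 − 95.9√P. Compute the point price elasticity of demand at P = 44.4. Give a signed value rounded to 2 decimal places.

dq/dP = −95.9/(2√P) = -7.1961. At P = 44.4, q = 1159.99.
Ed = (dq/dP)·(P/q) = (-7.1961) × (44.4/1159.99) = -0.2754…

-0.28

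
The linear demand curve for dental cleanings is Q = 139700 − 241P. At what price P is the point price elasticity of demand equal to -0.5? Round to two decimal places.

Ed = −241P/(139700 − 241P). Set this equal to -0.5:
241P = 0.5·(139700 − 241P) ⇒ 241P(1 + 0.5) = 0.5·139700
P = 0.5·139700 / (241·1.5) = 193.2226…

193.22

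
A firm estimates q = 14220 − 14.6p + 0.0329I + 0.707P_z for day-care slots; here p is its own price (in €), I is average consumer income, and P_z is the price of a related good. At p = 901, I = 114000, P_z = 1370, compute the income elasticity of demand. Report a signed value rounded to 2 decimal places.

At the given values, q = 14220 − 14.6(901) + 0.0329(114000) + 0.707(1370) = 5784.59.
∂q/∂I = 0.0329.
E = (0.0329) × (114000/5784.59) = 0.6483…

0.65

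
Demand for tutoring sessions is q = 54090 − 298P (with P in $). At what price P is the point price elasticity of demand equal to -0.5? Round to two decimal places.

Ed = −298P/(54090 − 298P). Set this equal to -0.5:
298P = 0.5·(54090 − 298P) ⇒ 298P(1 + 0.5) = 0.5·54090
P = 0.5·54090 / (298·1.5) = 60.5033…

60.50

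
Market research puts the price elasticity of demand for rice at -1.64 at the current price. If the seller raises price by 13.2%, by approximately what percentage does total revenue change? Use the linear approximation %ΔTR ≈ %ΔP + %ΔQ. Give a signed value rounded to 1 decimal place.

-8.4%

%ΔQ ≈ Ed × %ΔP = (-1.64) × (+13.2%) = -21.6480%
%ΔTR ≈ %ΔP + %ΔQ = (+13.2%) + (-21.6480%) = -8.4480%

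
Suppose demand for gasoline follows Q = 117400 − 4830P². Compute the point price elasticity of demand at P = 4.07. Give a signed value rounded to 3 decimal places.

dQ/dP = −2·4830·P = -39316.2. At P = 4.07, Q = 37391.533.
Ed = (dQ/dP)·(P/Q) = (-39316.2) × (4.07/37391.533) = -4.27949…

-4.279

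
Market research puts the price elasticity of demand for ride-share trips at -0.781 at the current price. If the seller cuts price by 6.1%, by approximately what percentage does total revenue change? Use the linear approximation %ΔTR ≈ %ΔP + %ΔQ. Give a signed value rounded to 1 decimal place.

%ΔQ ≈ Ed × %ΔP = (-0.781) × (-6.1%) = +4.7641%
%ΔTR ≈ %ΔP + %ΔQ = (-6.1%) + (+4.7641%) = -1.3359%

-1.3%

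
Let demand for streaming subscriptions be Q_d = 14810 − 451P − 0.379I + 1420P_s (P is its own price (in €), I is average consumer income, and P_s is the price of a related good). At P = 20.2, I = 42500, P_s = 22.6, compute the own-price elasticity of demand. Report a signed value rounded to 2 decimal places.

-0.42

At the given values, Q_d = 14810 − 451(20.2) − 0.379(42500) + 1420(22.6) = 21684.3.
∂Q_d/∂P = −451.
E = (-451) × (20.2/21684.3) = -0.4201…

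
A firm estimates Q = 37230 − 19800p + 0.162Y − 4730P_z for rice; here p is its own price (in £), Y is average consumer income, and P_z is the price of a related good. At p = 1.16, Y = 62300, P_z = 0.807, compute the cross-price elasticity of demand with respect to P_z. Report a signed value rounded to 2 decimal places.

-0.19

At the given values, Q = 37230 − 19800(1.16) + 0.162(62300) − 4730(0.807) = 20537.49.
∂Q/∂P_z = -4730.
E = (-4730) × (0.807/20537.49) = -0.1858…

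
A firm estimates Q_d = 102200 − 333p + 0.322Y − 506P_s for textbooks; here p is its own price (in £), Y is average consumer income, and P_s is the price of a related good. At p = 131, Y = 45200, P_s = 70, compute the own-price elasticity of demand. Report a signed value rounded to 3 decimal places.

At the given values, Q_d = 102200 − 333(131) + 0.322(45200) − 506(70) = 37711.4.
∂Q_d/∂p = −333.
E = (-333) × (131/37711.4) = -1.15675…

-1.157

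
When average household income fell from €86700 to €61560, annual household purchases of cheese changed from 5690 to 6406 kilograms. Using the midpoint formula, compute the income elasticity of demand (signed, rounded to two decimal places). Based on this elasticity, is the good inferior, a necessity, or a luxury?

%ΔQ = (6406 − 5690)/[( 5690 + 6406)/2] = 716/6048 = 0.118386…
%ΔIncome = (61560 − 86700)/[( 86700 + 61560)/2] = -25140/74130 = -0.339133…
E_income = (716/6048) / (-25140/74130) = -0.3490…
E_income < 0 ⇒ inferior good.

-0.35; inferior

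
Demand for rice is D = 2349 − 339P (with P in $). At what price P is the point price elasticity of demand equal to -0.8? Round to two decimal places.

Ed = −339P/(2349 − 339P). Set this equal to -0.8:
339P = 0.8·(2349 − 339P) ⇒ 339P(1 + 0.8) = 0.8·2349
P = 0.8·2349 / (339·1.8) = 3.0796…

3.08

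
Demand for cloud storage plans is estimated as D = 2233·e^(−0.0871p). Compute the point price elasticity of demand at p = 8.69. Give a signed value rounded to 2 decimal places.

dD/dp = −0.0871·D = -91.241. At p = 8.69, D = 1047.54.
Ed = (dD/dp)·(p/D) = (-91.241) × (8.69/1047.54) = -0.7568…

-0.76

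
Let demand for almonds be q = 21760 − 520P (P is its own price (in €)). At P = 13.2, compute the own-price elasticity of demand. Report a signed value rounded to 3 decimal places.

-0.461

At the given values, q = 21760 − 520(13.2) = 14896.
∂q/∂P = −520.
E = (-520) × (13.2/14896) = -0.46079…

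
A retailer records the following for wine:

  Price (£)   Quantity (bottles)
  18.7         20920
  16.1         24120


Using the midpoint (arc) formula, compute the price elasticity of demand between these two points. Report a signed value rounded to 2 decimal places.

%ΔQ = (24120 − 20920) / [(20920 + 24120)/2] = 3200/22520 = 0.142095…
%ΔP = (16.1 − 18.7) / [(18.7 + 16.1)/2] = -2.6/17.4 = -0.149425…
Arc Ed = %ΔQ / %ΔP = (3200/22520) / (-2.6/17.4) = -0.9509…

-0.95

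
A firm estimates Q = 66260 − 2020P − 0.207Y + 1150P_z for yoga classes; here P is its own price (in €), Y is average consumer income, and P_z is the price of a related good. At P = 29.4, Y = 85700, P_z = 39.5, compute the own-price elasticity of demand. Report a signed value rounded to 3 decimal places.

-1.719

At the given values, Q = 66260 − 2020(29.4) − 0.207(85700) + 1150(39.5) = 34557.1.
∂Q/∂P = −2020.
E = (-2020) × (29.4/34557.1) = -1.71854…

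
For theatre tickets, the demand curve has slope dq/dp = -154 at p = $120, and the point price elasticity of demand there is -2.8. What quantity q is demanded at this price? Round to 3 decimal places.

6600.000

Ed = (dq/dp)·(p/q) ⇒ q = (dq/dp)·p/Ed = (-154)·120/(-2.8) = 6600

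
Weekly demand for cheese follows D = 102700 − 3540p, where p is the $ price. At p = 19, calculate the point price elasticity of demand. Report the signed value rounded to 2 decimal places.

-1.90

dD/dp = −3540. At p = 19, D = 102700 − 3540(19) = 35440.
Ed = (dD/dp)·(p/D) = −3540 × (19/35440) = -1.8978…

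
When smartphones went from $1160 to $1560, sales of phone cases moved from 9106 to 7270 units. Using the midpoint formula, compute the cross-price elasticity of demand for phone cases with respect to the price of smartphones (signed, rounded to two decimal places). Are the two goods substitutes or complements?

-0.76; complements

%ΔQ_{phone cases} = (7270 − 9106)/avg = -1836/8188 = -0.224230…
%ΔP_{smartphones} = (1560 − 1160)/avg = 400/1360 = 0.294117…
E_cross = (-1836/8188) / (400/1360) = -0.7623…
E_cross < 0 ⇒ the goods are complements.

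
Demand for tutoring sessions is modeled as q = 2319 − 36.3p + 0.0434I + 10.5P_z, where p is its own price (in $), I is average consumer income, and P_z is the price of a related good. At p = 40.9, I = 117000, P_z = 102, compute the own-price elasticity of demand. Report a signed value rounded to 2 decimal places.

-0.21

At the given values, q = 2319 − 36.3(40.9) + 0.0434(117000) + 10.5(102) = 6983.13.
∂q/∂p = −36.3.
E = (-36.3) × (40.9/6983.13) = -0.2126…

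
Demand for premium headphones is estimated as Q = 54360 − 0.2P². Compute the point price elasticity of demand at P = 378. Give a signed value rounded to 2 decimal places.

-2.22

dQ/dP = −2·0.2·P = -151.2. At P = 378, Q = 25783.2.
Ed = (dQ/dP)·(P/Q) = (-151.2) × (378/25783.2) = -2.2166…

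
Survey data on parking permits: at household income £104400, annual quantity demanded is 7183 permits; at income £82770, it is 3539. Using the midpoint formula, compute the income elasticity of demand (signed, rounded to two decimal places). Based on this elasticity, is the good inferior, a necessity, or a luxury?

2.94; luxury

%ΔQ = (3539 − 7183)/[( 7183 + 3539)/2] = -3644/5361 = -0.679723…
%ΔIncome = (82770 − 104400)/[( 104400 + 82770)/2] = -21630/93585 = -0.231126…
E_income = (-3644/5361) / (-21630/93585) = 2.9409…
E_income > 1 ⇒ normal good, luxury.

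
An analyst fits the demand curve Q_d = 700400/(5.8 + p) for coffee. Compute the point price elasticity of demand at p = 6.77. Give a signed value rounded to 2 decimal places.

-0.54

dQ_d/dp = −700400/(5.8 + p)² = -4432.77. At p = 6.77, Q_d = 55720.
Ed = (dQ_d/dp)·(p/Q_d) = (-4432.77) × (6.77/55720) = -0.5385…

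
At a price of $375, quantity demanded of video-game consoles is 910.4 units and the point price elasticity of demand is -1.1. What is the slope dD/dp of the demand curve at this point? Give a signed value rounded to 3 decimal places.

Ed = (dD/dp)·(p/D) ⇒ dD/dp = Ed·D/p = (-1.1)·910.4/375 = -2.67050…

-2.671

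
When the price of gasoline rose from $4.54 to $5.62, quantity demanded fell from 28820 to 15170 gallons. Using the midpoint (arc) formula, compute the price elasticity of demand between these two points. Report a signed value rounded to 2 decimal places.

-2.92

%ΔQ = (15170 − 28820) / [(28820 + 15170)/2] = -13650/21995 = -0.620595…
%ΔP = (5.62 − 4.54) / [(4.54 + 5.62)/2] = 1.08/5.08 = 0.212598…
Arc Ed = %ΔQ / %ΔP = (-13650/21995) / (1.08/5.08) = -2.9190…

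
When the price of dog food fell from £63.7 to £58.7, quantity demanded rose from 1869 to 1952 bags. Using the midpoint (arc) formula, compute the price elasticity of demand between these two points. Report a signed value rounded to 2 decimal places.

%ΔQ = (1952 − 1869) / [(1869 + 1952)/2] = 83/1910.5 = 0.043444…
%ΔP = (58.7 − 63.7) / [(63.7 + 58.7)/2] = -5/61.2 = -0.081699…
Arc Ed = %ΔQ / %ΔP = (83/1910.5) / (-5/61.2) = -0.5317…

-0.53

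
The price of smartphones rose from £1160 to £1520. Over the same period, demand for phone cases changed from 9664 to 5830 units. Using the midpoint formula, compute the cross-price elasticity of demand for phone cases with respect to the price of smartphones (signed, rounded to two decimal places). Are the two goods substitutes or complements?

%ΔQ_{phone cases} = (5830 − 9664)/avg = -3834/7747 = -0.494901…
%ΔP_{smartphones} = (1520 − 1160)/avg = 360/1340 = 0.268656…
E_cross = (-3834/7747) / (360/1340) = -1.8421…
E_cross < 0 ⇒ the goods are complements.

-1.84; complements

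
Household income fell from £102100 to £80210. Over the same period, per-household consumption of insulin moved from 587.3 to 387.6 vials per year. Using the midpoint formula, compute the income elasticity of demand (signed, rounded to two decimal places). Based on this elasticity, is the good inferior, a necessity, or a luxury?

1.71; luxury

%ΔQ = (387.6 − 587.3)/[( 587.3 + 387.6)/2] = -199.7/487.45 = -0.409683…
%ΔIncome = (80210 − 102100)/[( 102100 + 80210)/2] = -21890/91155 = -0.240140…
E_income = (-199.7/487.45) / (-21890/91155) = 1.7060…
E_income > 1 ⇒ normal good, luxury.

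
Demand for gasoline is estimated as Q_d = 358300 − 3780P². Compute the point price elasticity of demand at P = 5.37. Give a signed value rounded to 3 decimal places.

dQ_d/dP = −2·3780·P = -40597.2. At P = 5.37, Q_d = 249296.518.
Ed = (dQ_d/dP)·(P/Q_d) = (-40597.2) × (5.37/249296.518) = -0.87448…

-0.874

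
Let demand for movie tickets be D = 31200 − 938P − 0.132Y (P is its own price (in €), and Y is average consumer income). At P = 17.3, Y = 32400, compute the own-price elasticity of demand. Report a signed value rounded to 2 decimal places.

At the given values, D = 31200 − 938(17.3) − 0.132(32400) = 10695.8.
∂D/∂P = −938.
E = (-938) × (17.3/10695.8) = -1.5171…

-1.52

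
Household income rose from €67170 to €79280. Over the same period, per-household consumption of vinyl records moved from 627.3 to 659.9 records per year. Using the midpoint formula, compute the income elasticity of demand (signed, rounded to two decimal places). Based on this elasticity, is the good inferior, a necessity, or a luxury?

%ΔQ = (659.9 − 627.3)/[( 627.3 + 659.9)/2] = 32.6/643.6 = 0.050652…
%ΔIncome = (79280 − 67170)/[( 67170 + 79280)/2] = 12110/73225 = 0.165380…
E_income = (32.6/643.6) / (12110/73225) = 0.3062…
0 < E_income < 1 ⇒ normal good, necessity.

0.31; necessity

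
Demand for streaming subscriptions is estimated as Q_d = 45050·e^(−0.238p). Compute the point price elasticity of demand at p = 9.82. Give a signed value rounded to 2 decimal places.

dQ_d/dp = −0.238·Q_d = -1035.75. At p = 9.82, Q_d = 4351.9.
Ed = (dQ_d/dp)·(p/Q_d) = (-1035.75) × (9.82/4351.9) = -2.3371…

-2.34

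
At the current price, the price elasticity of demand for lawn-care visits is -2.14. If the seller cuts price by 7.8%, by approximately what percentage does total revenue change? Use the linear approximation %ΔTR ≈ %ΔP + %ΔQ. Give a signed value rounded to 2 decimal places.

+8.89%

%ΔQ ≈ Ed × %ΔP = (-2.14) × (-7.8%) = +16.6920%
%ΔTR ≈ %ΔP + %ΔQ = (-7.8%) + (+16.6920%) = +8.8920%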